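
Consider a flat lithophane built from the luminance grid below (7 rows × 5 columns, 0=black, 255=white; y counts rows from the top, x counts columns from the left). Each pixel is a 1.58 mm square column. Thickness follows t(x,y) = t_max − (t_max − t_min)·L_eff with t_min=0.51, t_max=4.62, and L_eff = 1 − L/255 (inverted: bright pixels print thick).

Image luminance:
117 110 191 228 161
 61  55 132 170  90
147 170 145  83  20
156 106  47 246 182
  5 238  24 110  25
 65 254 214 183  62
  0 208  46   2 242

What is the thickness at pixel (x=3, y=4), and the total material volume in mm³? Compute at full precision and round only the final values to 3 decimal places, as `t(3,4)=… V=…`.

span = t_max - t_min = 4.62 - 0.51 = 4.110
L(3,4) = 110, L_eff = 1 - 110/255 = 0.568627 (inverted)
t(3,4) = 4.62 - 4.110·0.568627 = 2.283
Σt over all 7·5 pixels = 37007/425 ≈ 87.0752941
V = pitch²·Σt = 1.58²·37007/425 = 217.375

t(3,4)=2.283 V=217.375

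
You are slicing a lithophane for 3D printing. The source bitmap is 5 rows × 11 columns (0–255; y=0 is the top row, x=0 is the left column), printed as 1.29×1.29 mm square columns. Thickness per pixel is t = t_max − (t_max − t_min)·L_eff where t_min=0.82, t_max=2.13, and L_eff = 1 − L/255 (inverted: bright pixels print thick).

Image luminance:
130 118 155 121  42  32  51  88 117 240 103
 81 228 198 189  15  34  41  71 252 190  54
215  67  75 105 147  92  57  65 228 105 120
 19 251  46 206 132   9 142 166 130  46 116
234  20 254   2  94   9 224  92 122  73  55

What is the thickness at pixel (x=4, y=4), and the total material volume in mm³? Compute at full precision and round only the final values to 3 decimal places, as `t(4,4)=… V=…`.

span = t_max - t_min = 2.13 - 0.82 = 1.310
L(4,4) = 94, L_eff = 1 - 94/255 = 0.631373 (inverted)
t(4,4) = 2.13 - 1.310·0.631373 = 1.303
Σt over all 5·11 pixels = 985579/12750 ≈ 77.3003137
V = pitch²·Σt = 1.29²·985579/12750 = 128.635

t(4,4)=1.303 V=128.635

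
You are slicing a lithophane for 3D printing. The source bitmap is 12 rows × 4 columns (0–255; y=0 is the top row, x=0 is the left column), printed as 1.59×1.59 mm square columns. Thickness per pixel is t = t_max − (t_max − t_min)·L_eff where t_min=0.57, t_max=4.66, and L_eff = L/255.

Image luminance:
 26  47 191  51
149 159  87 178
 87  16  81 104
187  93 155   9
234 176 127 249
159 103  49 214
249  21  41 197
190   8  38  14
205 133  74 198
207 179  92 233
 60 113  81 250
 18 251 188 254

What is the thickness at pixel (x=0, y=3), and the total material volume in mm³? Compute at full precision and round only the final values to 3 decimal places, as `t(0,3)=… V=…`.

span = t_max - t_min = 4.66 - 0.57 = 4.090
L(0,3) = 187, L_eff = 187/255 = 0.733333
t(0,3) = 4.66 - 4.090·0.733333 = 1.661
Σt over all 12·4 pixels = 210521/1700 ≈ 123.8358824
V = pitch²·Σt = 1.59²·210521/1700 = 313.069

t(0,3)=1.661 V=313.069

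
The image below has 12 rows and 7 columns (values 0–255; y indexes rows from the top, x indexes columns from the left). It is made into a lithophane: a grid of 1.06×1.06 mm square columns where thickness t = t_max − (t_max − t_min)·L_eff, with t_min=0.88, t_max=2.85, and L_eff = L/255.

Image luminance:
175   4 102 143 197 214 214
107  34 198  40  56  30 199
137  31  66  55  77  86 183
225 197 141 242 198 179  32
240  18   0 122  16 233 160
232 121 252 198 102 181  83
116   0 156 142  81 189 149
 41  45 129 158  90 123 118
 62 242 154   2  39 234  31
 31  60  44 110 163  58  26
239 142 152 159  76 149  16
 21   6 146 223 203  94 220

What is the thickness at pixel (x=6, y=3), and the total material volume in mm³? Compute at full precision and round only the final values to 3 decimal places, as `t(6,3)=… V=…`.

t(6,3)=2.603 V=180.806

span = t_max - t_min = 2.85 - 0.88 = 1.970
L(6,3) = 32, L_eff = 32/255 = 0.125490
t(6,3) = 2.85 - 1.970·0.125490 = 2.603
Σt over all 12·7 pixels = 4103377/25500 ≈ 160.9167451
V = pitch²·Σt = 1.06²·4103377/25500 = 180.806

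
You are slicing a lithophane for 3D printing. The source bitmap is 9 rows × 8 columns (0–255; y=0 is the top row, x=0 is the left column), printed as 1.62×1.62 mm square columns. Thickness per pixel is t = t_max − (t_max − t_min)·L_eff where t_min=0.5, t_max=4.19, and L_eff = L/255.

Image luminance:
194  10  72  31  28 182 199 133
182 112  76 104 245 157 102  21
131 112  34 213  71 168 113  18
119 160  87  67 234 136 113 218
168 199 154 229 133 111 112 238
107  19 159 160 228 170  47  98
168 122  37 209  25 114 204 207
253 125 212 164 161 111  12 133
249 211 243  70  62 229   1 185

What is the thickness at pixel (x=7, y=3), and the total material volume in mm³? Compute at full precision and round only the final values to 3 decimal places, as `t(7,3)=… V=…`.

t(7,3)=1.035 V=424.077

span = t_max - t_min = 4.19 - 0.5 = 3.690
L(7,3) = 218, L_eff = 218/255 = 0.854902
t(7,3) = 4.19 - 3.690·0.854902 = 1.035
Σt over all 9·8 pixels = 1373517/8500 ≈ 161.5902353
V = pitch²·Σt = 1.62²·1373517/8500 = 424.077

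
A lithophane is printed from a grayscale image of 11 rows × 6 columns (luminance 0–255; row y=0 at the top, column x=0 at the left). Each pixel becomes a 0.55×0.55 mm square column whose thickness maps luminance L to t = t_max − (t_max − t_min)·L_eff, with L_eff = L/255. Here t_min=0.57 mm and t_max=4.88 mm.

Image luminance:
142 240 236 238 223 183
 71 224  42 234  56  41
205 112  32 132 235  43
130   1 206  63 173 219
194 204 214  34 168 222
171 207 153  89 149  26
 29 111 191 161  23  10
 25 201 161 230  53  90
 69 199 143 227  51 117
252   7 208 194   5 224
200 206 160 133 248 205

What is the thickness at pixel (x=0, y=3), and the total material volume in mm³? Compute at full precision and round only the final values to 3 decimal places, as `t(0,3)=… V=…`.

t(0,3)=2.683 V=49.138

span = t_max - t_min = 4.88 - 0.57 = 4.310
L(0,3) = 130, L_eff = 130/255 = 0.509804
t(0,3) = 4.88 - 4.310·0.509804 = 2.683
Σt over all 11·6 pixels = 828449/5100 ≈ 162.4409804
V = pitch²·Σt = 0.55²·828449/5100 = 49.138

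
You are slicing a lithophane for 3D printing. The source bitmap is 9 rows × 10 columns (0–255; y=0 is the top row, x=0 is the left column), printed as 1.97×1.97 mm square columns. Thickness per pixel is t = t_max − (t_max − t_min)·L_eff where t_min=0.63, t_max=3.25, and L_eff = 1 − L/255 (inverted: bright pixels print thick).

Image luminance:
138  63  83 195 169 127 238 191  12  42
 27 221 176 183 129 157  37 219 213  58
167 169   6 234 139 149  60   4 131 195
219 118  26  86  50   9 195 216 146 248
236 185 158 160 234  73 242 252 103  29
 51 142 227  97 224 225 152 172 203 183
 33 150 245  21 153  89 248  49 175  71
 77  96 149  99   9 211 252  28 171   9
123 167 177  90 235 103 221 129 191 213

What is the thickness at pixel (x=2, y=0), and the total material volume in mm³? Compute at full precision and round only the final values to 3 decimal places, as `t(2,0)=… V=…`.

span = t_max - t_min = 3.25 - 0.63 = 2.620
L(2,0) = 83, L_eff = 1 - 83/255 = 0.674510 (inverted)
t(2,0) = 3.25 - 2.620·0.674510 = 1.483
Σt over all 9·10 pixels = 1185256/6375 ≈ 185.9225098
V = pitch²·Σt = 1.97²·1185256/6375 = 721.547

t(2,0)=1.483 V=721.547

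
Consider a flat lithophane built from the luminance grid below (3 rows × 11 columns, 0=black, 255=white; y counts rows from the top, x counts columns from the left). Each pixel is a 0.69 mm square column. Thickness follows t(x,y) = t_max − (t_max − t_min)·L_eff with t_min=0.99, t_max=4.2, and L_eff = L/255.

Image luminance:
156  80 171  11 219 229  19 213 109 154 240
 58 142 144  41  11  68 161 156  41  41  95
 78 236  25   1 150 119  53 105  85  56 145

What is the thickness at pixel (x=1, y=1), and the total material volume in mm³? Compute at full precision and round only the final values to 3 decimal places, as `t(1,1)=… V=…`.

t(1,1)=2.412 V=44.340

span = t_max - t_min = 4.2 - 0.99 = 3.210
L(1,1) = 142, L_eff = 142/255 = 0.556863
t(1,1) = 4.2 - 3.210·0.556863 = 2.412
Σt over all 3·11 pixels = 197904/2125 ≈ 93.1312941
V = pitch²·Σt = 0.69²·197904/2125 = 44.340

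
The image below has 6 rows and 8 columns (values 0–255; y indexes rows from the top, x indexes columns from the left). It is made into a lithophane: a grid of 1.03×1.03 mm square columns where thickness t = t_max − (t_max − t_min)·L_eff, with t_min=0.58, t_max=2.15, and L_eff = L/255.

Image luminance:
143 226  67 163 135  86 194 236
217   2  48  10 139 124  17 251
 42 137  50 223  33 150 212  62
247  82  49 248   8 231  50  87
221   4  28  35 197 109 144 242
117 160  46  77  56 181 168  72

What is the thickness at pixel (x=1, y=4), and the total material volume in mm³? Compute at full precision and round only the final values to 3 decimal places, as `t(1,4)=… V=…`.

span = t_max - t_min = 2.15 - 0.58 = 1.570
L(1,4) = 4, L_eff = 4/255 = 0.015686
t(1,4) = 2.15 - 1.570·0.015686 = 2.125
Σt over all 6·8 pixels = 286153/4250 ≈ 67.3301176
V = pitch²·Σt = 1.03²·286153/4250 = 71.431

t(1,4)=2.125 V=71.431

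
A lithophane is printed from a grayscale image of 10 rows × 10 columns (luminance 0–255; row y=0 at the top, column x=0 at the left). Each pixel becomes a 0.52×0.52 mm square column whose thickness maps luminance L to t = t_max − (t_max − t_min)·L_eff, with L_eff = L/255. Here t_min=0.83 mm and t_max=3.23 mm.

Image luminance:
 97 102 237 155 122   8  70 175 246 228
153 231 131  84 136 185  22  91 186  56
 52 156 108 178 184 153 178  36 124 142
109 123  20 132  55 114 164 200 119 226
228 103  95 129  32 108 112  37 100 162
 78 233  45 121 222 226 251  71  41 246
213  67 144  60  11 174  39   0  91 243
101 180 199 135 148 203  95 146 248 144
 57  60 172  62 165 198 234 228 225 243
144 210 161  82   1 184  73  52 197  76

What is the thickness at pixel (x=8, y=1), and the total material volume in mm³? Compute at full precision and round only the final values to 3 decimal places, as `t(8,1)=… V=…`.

t(8,1)=1.479 V=53.255

span = t_max - t_min = 3.23 - 0.83 = 2.400
L(8,1) = 186, L_eff = 186/255 = 0.729412
t(8,1) = 3.23 - 2.400·0.729412 = 1.479
Σt over all 10·10 pixels = 83703/425 ≈ 196.9482353
V = pitch²·Σt = 0.52²·83703/425 = 53.255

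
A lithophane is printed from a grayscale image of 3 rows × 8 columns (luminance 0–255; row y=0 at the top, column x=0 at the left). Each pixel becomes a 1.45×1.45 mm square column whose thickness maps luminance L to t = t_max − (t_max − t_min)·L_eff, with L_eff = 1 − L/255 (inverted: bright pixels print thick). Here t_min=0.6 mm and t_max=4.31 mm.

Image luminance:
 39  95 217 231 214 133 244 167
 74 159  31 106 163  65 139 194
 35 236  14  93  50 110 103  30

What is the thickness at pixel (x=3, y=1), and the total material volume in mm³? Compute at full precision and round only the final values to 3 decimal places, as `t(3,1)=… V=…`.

t(3,1)=2.142 V=120.270

span = t_max - t_min = 4.31 - 0.6 = 3.710
L(3,1) = 106, L_eff = 1 - 106/255 = 0.584314 (inverted)
t(3,1) = 4.31 - 3.710·0.584314 = 2.142
Σt over all 3·8 pixels = 729341/12750 ≈ 57.2032157
V = pitch²·Σt = 1.45²·729341/12750 = 120.270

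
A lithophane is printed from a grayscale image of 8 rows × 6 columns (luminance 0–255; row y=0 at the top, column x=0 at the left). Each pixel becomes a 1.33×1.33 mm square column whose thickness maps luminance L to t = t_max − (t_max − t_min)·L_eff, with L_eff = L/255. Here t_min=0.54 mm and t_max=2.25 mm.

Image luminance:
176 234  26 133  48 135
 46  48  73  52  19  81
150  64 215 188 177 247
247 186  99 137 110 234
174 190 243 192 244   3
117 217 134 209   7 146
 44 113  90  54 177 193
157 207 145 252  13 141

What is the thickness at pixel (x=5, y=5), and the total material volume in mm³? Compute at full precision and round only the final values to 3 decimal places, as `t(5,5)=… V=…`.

span = t_max - t_min = 2.25 - 0.54 = 1.710
L(5,5) = 146, L_eff = 146/255 = 0.572549
t(5,5) = 2.25 - 1.710·0.572549 = 1.271
Σt over all 8·6 pixels = 542541/8500 ≈ 63.8283529
V = pitch²·Σt = 1.33²·542541/8500 = 112.906

t(5,5)=1.271 V=112.906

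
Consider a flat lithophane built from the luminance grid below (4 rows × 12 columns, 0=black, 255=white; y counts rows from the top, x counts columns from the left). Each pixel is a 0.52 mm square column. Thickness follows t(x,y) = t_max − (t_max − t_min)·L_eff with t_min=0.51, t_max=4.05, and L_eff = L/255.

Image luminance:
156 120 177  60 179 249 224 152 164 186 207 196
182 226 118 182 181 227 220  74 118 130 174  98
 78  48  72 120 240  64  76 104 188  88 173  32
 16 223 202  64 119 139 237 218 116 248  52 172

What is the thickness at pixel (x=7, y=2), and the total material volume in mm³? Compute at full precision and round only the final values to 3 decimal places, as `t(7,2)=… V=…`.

t(7,2)=2.606 V=25.955

span = t_max - t_min = 4.05 - 0.51 = 3.540
L(7,2) = 104, L_eff = 104/255 = 0.407843
t(7,2) = 4.05 - 3.540·0.407843 = 2.606
Σt over all 4·12 pixels = 95.988
V = pitch²·Σt = 0.52²·95.988 = 25.955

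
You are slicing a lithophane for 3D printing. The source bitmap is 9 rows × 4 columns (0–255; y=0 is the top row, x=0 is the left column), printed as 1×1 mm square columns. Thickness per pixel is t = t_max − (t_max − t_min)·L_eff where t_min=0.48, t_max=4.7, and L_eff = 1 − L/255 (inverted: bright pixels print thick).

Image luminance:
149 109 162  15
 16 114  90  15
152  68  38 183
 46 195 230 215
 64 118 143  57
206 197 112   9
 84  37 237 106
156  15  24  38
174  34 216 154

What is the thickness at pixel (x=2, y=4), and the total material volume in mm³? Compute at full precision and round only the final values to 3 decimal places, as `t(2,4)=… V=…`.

span = t_max - t_min = 4.7 - 0.48 = 4.220
L(2,4) = 143, L_eff = 1 - 143/255 = 0.439216 (inverted)
t(2,4) = 4.7 - 4.220·0.439216 = 2.847
Σt over all 9·4 pixels = 83.112
V = pitch²·Σt = 1²·83.112 = 83.112

t(2,4)=2.847 V=83.112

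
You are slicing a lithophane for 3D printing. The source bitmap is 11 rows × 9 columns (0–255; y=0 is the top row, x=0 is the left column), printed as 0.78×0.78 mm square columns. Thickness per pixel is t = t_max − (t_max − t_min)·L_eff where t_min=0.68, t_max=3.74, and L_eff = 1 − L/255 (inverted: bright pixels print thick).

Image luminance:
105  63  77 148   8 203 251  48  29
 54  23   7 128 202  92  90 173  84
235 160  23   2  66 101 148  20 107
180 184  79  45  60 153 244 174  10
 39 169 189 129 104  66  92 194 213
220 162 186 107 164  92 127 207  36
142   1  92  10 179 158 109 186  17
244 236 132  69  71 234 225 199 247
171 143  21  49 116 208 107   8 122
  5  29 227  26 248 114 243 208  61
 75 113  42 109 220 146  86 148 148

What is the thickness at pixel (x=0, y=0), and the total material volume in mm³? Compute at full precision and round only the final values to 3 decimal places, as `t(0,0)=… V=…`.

span = t_max - t_min = 3.74 - 0.68 = 3.060
L(0,0) = 105, L_eff = 1 - 105/255 = 0.588235 (inverted)
t(0,0) = 3.74 - 3.060·0.588235 = 1.940
Σt over all 11·9 pixels = 211.512
V = pitch²·Σt = 0.78²·211.512 = 128.684

t(0,0)=1.940 V=128.684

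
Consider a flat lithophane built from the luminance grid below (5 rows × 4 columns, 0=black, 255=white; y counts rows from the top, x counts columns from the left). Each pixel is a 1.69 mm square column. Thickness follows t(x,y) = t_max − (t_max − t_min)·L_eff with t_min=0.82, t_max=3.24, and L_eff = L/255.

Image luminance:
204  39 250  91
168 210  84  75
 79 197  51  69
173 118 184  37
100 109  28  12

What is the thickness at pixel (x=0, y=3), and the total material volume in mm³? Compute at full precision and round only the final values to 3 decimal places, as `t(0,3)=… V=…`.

t(0,3)=1.598 V=123.330

span = t_max - t_min = 3.24 - 0.82 = 2.420
L(0,3) = 173, L_eff = 173/255 = 0.678431
t(0,3) = 3.24 - 2.420·0.678431 = 1.598
Σt over all 5·4 pixels = 16193/375 ≈ 43.1813333
V = pitch²·Σt = 1.69²·16193/375 = 123.330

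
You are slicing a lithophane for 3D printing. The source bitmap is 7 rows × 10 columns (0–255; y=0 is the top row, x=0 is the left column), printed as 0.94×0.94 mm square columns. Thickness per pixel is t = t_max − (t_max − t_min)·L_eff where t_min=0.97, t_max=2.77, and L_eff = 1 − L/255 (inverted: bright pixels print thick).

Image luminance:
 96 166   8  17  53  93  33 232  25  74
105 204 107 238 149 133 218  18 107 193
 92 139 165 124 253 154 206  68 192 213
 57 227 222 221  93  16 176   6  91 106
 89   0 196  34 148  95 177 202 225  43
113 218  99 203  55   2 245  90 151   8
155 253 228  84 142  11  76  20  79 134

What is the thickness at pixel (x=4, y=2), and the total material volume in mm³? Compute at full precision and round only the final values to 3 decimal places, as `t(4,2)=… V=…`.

t(4,2)=2.756 V=114.042

span = t_max - t_min = 2.77 - 0.97 = 1.800
L(4,2) = 253, L_eff = 1 - 253/255 = 0.007843 (inverted)
t(4,2) = 2.77 - 1.800·0.007843 = 2.756
Σt over all 7·10 pixels = 21941/170 ≈ 129.0647059
V = pitch²·Σt = 0.94²·21941/170 = 114.042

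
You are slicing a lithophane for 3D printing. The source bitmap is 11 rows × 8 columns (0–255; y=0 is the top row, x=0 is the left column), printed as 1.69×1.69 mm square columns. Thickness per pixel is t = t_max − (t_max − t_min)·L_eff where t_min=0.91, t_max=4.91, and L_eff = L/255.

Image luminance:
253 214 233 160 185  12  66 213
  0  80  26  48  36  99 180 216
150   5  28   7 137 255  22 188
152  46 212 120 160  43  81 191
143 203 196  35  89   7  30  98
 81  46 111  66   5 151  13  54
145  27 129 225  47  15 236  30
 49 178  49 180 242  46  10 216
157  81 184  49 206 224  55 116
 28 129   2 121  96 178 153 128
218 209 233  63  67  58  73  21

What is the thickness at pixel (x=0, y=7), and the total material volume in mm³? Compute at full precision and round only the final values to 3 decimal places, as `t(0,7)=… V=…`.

t(0,7)=4.141 V=794.157

span = t_max - t_min = 4.91 - 0.91 = 4.000
L(0,7) = 49, L_eff = 49/255 = 0.192157
t(0,7) = 4.91 - 4.000·0.192157 = 4.141
Σt over all 11·8 pixels = 118174/425 ≈ 278.0564706
V = pitch²·Σt = 1.69²·118174/425 = 794.157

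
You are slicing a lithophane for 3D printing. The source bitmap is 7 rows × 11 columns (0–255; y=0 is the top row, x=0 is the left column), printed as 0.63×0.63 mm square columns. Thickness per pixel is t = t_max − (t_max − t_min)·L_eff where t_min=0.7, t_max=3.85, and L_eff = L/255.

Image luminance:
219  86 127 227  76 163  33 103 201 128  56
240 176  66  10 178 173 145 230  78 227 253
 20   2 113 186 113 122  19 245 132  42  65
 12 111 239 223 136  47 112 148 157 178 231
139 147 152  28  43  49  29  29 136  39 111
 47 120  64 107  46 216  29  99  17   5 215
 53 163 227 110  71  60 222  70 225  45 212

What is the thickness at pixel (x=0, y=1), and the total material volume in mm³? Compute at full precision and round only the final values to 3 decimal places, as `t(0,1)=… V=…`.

t(0,1)=0.885 V=72.687

span = t_max - t_min = 3.85 - 0.7 = 3.150
L(0,1) = 240, L_eff = 240/255 = 0.941176
t(0,1) = 3.85 - 3.150·0.941176 = 0.885
Σt over all 7·11 pixels = 77833/425 ≈ 183.1364706
V = pitch²·Σt = 0.63²·77833/425 = 72.687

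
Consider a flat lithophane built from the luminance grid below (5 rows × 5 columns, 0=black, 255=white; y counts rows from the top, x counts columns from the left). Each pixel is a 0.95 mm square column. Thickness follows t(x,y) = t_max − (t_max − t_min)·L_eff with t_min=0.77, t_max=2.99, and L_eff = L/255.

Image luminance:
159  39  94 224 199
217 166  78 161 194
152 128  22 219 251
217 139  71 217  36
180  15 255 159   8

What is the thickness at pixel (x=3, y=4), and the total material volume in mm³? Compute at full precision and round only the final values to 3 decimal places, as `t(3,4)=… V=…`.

span = t_max - t_min = 2.99 - 0.77 = 2.220
L(3,4) = 159, L_eff = 159/255 = 0.623529
t(3,4) = 2.99 - 2.220·0.623529 = 1.606
Σt over all 5·5 pixels = 14759/340 ≈ 43.4088235
V = pitch²·Σt = 0.95²·14759/340 = 39.176

t(3,4)=1.606 V=39.176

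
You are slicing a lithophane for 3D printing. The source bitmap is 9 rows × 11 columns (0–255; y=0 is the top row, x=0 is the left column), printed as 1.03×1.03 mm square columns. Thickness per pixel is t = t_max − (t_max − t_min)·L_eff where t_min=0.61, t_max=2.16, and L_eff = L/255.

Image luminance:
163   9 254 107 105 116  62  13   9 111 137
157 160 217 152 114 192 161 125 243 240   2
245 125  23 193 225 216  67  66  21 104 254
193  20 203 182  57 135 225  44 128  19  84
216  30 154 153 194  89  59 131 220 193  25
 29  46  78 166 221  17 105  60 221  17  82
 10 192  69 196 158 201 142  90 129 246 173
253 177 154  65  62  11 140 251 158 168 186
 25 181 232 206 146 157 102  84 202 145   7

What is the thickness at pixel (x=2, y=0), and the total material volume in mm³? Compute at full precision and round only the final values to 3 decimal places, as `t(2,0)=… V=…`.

span = t_max - t_min = 2.16 - 0.61 = 1.550
L(2,0) = 254, L_eff = 254/255 = 0.996078
t(2,0) = 2.16 - 1.550·0.996078 = 0.616
Σt over all 9·11 pixels = 345311/2550 ≈ 135.4160784
V = pitch²·Σt = 1.03²·345311/2550 = 143.663

t(2,0)=0.616 V=143.663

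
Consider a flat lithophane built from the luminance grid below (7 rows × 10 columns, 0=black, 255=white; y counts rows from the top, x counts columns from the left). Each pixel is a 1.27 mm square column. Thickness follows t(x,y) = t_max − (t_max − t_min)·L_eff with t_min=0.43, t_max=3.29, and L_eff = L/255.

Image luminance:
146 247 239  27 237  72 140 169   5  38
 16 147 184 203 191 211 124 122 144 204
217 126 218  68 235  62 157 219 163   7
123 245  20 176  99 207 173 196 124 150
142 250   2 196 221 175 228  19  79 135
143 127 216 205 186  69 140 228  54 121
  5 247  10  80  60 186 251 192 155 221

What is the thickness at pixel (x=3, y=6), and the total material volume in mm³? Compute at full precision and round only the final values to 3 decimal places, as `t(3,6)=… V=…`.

span = t_max - t_min = 3.29 - 0.43 = 2.860
L(3,6) = 80, L_eff = 80/255 = 0.313725
t(3,6) = 3.29 - 2.860·0.313725 = 2.393
Σt over all 7·10 pixels = 492861/4250 ≈ 115.9672941
V = pitch²·Σt = 1.27²·492861/4250 = 187.044

t(3,6)=2.393 V=187.044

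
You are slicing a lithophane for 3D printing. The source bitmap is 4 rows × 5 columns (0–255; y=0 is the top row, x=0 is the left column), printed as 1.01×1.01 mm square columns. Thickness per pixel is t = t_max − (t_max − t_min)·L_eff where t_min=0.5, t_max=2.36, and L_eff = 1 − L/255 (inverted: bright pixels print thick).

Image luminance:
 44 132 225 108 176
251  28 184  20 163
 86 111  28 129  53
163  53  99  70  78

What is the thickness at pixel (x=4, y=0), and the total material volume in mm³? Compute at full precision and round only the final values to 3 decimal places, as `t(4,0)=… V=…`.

span = t_max - t_min = 2.36 - 0.5 = 1.860
L(4,0) = 176, L_eff = 1 - 176/255 = 0.309804 (inverted)
t(4,0) = 2.36 - 1.860·0.309804 = 1.784
Σt over all 4·5 pixels = 110731/4250 ≈ 26.0543529
V = pitch²·Σt = 1.01²·110731/4250 = 26.578

t(4,0)=1.784 V=26.578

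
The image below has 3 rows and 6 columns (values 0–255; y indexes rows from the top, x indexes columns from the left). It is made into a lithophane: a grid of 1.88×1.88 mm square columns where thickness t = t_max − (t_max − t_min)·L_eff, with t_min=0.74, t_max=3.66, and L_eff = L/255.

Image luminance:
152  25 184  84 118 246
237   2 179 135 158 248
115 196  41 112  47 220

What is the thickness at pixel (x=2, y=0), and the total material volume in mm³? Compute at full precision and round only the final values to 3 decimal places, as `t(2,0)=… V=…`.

t(2,0)=1.553 V=131.706

span = t_max - t_min = 3.66 - 0.74 = 2.920
L(2,0) = 184, L_eff = 184/255 = 0.721569
t(2,0) = 3.66 - 2.920·0.721569 = 1.553
Σt over all 3·6 pixels = 37.264
V = pitch²·Σt = 1.88²·37.264 = 131.706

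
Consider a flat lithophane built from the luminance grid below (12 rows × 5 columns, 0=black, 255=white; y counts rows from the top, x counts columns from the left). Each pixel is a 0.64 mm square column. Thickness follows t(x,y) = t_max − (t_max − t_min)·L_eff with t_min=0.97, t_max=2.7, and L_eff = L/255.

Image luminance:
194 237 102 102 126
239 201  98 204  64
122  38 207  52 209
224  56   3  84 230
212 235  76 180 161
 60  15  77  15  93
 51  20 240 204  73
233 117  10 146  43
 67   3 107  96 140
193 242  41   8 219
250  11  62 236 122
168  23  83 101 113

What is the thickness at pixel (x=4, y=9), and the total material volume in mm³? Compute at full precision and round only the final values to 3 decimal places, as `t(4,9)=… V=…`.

span = t_max - t_min = 2.7 - 0.97 = 1.730
L(4,9) = 219, L_eff = 219/255 = 0.858824
t(4,9) = 2.7 - 1.730·0.858824 = 1.214
Σt over all 12·5 pixels = 476921/4250 ≈ 112.2167059
V = pitch²·Σt = 0.64²·476921/4250 = 45.964

t(4,9)=1.214 V=45.964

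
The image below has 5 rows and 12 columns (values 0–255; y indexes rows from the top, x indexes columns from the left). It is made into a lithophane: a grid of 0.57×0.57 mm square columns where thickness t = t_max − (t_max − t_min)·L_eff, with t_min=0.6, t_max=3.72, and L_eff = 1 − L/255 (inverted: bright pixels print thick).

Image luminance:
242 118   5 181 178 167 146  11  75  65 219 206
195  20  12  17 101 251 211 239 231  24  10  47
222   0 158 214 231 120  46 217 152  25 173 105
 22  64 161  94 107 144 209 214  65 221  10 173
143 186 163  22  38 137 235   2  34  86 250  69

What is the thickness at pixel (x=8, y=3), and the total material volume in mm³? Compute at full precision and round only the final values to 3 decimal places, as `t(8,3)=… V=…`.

span = t_max - t_min = 3.72 - 0.6 = 3.120
L(8,3) = 65, L_eff = 1 - 65/255 = 0.745098 (inverted)
t(8,3) = 3.72 - 3.120·0.745098 = 1.395
Σt over all 5·12 pixels = 271058/2125 ≈ 127.5567059
V = pitch²·Σt = 0.57²·271058/2125 = 41.443

t(8,3)=1.395 V=41.443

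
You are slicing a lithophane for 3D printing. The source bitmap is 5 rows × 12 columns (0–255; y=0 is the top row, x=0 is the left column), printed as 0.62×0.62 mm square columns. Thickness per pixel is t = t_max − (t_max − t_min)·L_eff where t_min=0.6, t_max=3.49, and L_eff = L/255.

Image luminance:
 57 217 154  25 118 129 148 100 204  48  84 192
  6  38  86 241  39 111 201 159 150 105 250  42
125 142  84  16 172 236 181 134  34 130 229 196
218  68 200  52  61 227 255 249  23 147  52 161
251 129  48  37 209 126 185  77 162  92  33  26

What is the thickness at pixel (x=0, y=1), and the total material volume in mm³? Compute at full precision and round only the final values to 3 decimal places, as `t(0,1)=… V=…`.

span = t_max - t_min = 3.49 - 0.6 = 2.890
L(0,1) = 6, L_eff = 6/255 = 0.023529
t(0,1) = 3.49 - 2.890·0.023529 = 3.422
Σt over all 5·12 pixels = 122.462
V = pitch²·Σt = 0.62²·122.462 = 47.074

t(0,1)=3.422 V=47.074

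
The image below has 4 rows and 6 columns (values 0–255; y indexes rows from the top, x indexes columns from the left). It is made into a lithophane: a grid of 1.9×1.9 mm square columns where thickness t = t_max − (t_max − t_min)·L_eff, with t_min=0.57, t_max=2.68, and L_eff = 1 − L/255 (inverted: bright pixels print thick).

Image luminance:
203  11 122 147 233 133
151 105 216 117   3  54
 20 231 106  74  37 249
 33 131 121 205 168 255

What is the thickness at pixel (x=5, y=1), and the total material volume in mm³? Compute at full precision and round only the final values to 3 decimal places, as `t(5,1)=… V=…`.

t(5,1)=1.017 V=142.732

span = t_max - t_min = 2.68 - 0.57 = 2.110
L(5,1) = 54, L_eff = 1 - 54/255 = 0.788235 (inverted)
t(5,1) = 2.68 - 2.110·0.788235 = 1.017
Σt over all 4·6 pixels = 201643/5100 ≈ 39.5378431
V = pitch²·Σt = 1.9²·201643/5100 = 142.732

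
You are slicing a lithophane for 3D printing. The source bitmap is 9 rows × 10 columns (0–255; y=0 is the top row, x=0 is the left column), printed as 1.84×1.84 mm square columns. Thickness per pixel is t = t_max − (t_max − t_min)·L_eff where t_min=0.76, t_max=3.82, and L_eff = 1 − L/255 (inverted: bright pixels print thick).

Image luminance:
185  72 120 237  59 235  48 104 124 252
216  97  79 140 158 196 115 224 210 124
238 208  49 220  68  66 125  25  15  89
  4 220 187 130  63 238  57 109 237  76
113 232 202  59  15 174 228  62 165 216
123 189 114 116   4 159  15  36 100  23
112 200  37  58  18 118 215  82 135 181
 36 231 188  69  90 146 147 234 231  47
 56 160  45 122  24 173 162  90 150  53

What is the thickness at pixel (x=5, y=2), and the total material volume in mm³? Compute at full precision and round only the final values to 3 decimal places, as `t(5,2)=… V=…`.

span = t_max - t_min = 3.82 - 0.76 = 3.060
L(5,2) = 66, L_eff = 1 - 66/255 = 0.741176 (inverted)
t(5,2) = 3.82 - 3.060·0.741176 = 1.552
Σt over all 9·10 pixels = 204.888
V = pitch²·Σt = 1.84²·204.888 = 693.669

t(5,2)=1.552 V=693.669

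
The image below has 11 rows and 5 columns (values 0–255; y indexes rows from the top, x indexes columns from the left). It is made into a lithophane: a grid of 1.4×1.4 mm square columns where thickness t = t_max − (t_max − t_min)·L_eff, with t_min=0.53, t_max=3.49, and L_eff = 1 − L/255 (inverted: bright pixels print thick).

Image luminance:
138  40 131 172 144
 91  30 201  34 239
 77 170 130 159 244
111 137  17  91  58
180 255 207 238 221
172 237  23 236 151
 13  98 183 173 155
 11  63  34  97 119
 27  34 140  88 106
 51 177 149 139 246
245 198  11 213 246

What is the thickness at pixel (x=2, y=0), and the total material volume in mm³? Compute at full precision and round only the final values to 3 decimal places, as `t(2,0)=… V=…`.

t(2,0)=2.051 V=224.357

span = t_max - t_min = 3.49 - 0.53 = 2.960
L(2,0) = 131, L_eff = 1 - 131/255 = 0.486275 (inverted)
t(2,0) = 3.49 - 2.960·0.486275 = 2.051
Σt over all 11·5 pixels = 38919/340 ≈ 114.4676471
V = pitch²·Σt = 1.4²·38919/340 = 224.357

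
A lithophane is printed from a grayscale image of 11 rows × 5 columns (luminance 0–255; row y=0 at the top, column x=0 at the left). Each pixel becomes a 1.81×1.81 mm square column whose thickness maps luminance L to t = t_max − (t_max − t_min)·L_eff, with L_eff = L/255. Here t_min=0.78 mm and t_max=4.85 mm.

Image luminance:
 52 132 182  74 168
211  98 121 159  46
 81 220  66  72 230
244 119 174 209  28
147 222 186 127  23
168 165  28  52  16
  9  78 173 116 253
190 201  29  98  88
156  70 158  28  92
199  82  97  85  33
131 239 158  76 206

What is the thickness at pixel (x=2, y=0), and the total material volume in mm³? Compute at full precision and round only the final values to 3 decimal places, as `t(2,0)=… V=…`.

t(2,0)=1.945 V=514.935

span = t_max - t_min = 4.85 - 0.78 = 4.070
L(2,0) = 182, L_eff = 182/255 = 0.713725
t(2,0) = 4.85 - 4.070·0.713725 = 1.945
Σt over all 11·5 pixels = 400807/2550 ≈ 157.1792157
V = pitch²·Σt = 1.81²·400807/2550 = 514.935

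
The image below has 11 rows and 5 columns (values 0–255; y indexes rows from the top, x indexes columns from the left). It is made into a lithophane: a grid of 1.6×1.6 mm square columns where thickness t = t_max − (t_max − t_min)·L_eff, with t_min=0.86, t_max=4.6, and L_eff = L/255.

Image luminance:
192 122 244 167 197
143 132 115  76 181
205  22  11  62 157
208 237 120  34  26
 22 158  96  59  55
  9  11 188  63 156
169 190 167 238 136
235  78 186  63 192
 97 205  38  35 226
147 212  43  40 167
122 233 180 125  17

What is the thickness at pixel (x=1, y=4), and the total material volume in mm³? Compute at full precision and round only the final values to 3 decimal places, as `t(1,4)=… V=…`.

t(1,4)=2.283 V=384.515

span = t_max - t_min = 4.6 - 0.86 = 3.740
L(1,4) = 158, L_eff = 158/255 = 0.619608
t(1,4) = 4.6 - 3.740·0.619608 = 2.283
Σt over all 11·5 pixels = 112651/750 ≈ 150.2013333
V = pitch²·Σt = 1.6²·112651/750 = 384.515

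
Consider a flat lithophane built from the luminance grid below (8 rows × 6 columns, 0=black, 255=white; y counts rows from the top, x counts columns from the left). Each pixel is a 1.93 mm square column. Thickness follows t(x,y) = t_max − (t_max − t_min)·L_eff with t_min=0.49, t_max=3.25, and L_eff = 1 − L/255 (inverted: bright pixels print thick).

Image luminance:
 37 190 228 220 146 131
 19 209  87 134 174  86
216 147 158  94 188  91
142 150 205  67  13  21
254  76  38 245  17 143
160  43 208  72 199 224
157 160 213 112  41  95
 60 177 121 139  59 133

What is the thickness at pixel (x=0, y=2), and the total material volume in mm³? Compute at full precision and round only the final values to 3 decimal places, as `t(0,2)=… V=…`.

span = t_max - t_min = 3.25 - 0.49 = 2.760
L(0,2) = 216, L_eff = 1 - 216/255 = 0.152941 (inverted)
t(0,2) = 3.25 - 2.760·0.152941 = 2.828
Σt over all 8·6 pixels = 194857/2125 ≈ 91.6974118
V = pitch²·Σt = 1.93²·194857/2125 = 341.564

t(0,2)=2.828 V=341.564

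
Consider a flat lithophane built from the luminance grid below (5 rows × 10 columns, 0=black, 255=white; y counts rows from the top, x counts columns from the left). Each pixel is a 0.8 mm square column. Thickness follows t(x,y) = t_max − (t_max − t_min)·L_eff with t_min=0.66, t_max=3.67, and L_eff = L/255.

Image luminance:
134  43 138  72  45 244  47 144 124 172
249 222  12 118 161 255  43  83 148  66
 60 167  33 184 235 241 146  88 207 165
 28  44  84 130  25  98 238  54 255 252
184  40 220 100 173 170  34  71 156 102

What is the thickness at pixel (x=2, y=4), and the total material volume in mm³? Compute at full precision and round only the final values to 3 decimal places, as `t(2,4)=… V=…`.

span = t_max - t_min = 3.67 - 0.66 = 3.010
L(2,4) = 220, L_eff = 220/255 = 0.862745
t(2,4) = 3.67 - 3.010·0.862745 = 1.073
Σt over all 5·10 pixels = 453591/4250 ≈ 106.7272941
V = pitch²·Σt = 0.8²·453591/4250 = 68.305

t(2,4)=1.073 V=68.305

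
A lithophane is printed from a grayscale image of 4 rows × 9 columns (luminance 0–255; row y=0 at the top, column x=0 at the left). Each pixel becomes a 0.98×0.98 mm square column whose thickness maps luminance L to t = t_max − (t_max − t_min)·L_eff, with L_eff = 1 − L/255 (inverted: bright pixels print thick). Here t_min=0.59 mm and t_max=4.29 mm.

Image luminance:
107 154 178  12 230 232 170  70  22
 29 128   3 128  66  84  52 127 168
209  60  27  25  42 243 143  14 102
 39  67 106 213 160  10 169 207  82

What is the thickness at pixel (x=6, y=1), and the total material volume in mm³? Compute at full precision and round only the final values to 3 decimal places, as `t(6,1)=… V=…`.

t(6,1)=1.345 V=74.440

span = t_max - t_min = 4.29 - 0.59 = 3.700
L(6,1) = 52, L_eff = 1 - 52/255 = 0.796078 (inverted)
t(6,1) = 4.29 - 3.700·0.796078 = 1.345
Σt over all 4·9 pixels = 98824/1275 ≈ 77.5090196
V = pitch²·Σt = 0.98²·98824/1275 = 74.440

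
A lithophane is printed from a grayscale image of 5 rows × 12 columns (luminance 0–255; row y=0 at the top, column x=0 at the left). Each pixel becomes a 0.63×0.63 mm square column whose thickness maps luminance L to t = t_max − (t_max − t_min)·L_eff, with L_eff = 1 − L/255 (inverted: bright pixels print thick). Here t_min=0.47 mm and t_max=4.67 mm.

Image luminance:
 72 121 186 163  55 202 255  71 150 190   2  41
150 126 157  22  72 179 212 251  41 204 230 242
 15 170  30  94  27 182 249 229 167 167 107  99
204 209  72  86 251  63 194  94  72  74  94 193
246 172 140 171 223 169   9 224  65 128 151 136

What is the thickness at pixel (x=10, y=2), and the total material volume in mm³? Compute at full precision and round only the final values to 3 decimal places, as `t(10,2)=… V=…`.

span = t_max - t_min = 4.67 - 0.47 = 4.200
L(10,2) = 107, L_eff = 1 - 107/255 = 0.580392 (inverted)
t(10,2) = 4.67 - 4.200·0.580392 = 2.232
Σt over all 5·12 pixels = 2823/17 ≈ 166.0588235
V = pitch²·Σt = 0.63²·2823/17 = 65.909

t(10,2)=2.232 V=65.909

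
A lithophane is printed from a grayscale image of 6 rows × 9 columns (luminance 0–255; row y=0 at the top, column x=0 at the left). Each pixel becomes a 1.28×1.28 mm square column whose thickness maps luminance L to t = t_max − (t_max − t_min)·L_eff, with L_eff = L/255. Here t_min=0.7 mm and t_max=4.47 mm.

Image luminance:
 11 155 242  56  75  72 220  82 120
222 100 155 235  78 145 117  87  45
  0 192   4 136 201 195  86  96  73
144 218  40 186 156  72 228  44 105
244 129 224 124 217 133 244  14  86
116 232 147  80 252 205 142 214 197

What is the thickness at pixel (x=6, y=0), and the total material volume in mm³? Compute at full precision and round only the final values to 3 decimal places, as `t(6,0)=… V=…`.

span = t_max - t_min = 4.47 - 0.7 = 3.770
L(6,0) = 220, L_eff = 220/255 = 0.862745
t(6,0) = 4.47 - 3.770·0.862745 = 1.217
Σt over all 6·9 pixels = 3368029/25500 ≈ 132.0795686
V = pitch²·Σt = 1.28²·3368029/25500 = 216.399

t(6,0)=1.217 V=216.399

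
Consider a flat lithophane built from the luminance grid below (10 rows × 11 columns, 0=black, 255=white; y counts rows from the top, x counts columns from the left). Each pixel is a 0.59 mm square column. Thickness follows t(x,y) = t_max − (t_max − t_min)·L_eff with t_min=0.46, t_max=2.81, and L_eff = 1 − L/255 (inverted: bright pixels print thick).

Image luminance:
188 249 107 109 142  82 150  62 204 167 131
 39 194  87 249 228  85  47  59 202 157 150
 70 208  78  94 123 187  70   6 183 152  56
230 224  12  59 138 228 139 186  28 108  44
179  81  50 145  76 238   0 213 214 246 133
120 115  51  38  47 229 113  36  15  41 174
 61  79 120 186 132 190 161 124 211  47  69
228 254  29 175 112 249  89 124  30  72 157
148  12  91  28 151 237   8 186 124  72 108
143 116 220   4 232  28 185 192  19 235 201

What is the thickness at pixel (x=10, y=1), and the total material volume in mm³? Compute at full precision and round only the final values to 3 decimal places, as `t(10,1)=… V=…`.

span = t_max - t_min = 2.81 - 0.46 = 2.350
L(10,1) = 150, L_eff = 1 - 150/255 = 0.411765 (inverted)
t(10,1) = 2.81 - 2.350·0.411765 = 1.842
Σt over all 10·11 pixels = 227887/1275 ≈ 178.7349020
V = pitch²·Σt = 0.59²·227887/1275 = 62.218

t(10,1)=1.842 V=62.218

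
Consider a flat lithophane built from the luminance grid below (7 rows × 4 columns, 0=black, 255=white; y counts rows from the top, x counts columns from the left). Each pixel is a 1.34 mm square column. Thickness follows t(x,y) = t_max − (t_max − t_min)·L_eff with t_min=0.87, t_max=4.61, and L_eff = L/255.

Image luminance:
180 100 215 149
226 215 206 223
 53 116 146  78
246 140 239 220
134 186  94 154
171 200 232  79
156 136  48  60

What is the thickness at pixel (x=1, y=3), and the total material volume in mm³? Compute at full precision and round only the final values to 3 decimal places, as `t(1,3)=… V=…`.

span = t_max - t_min = 4.61 - 0.87 = 3.740
L(1,3) = 140, L_eff = 140/255 = 0.549020
t(1,3) = 4.61 - 3.740·0.549020 = 2.557
Σt over all 7·4 pixels = 24194/375 ≈ 64.5173333
V = pitch²·Σt = 1.34²·24194/375 = 115.847

t(1,3)=2.557 V=115.847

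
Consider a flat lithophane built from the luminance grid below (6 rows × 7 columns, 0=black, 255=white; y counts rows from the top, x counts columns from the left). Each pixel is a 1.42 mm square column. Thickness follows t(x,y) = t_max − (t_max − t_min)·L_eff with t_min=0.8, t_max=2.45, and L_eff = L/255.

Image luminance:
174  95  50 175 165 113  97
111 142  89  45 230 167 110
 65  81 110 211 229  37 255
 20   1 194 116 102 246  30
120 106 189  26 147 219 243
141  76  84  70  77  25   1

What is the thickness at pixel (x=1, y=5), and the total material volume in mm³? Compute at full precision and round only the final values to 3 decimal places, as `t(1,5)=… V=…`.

t(1,5)=1.958 V=142.460

span = t_max - t_min = 2.45 - 0.8 = 1.650
L(1,5) = 76, L_eff = 76/255 = 0.298039
t(1,5) = 2.45 - 1.650·0.298039 = 1.958
Σt over all 6·7 pixels = 60053/850 ≈ 70.6505882
V = pitch²·Σt = 1.42²·60053/850 = 142.460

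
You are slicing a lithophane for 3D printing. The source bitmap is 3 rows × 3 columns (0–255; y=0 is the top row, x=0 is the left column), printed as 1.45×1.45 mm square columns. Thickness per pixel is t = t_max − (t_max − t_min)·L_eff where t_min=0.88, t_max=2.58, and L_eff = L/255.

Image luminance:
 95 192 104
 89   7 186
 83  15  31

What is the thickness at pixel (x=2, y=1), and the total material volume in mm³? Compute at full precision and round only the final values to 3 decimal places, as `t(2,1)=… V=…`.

span = t_max - t_min = 2.58 - 0.88 = 1.700
L(2,1) = 186, L_eff = 186/255 = 0.729412
t(2,1) = 2.58 - 1.700·0.729412 = 1.340
Σt over all 3·3 pixels = 2681/150 ≈ 17.8733333
V = pitch²·Σt = 1.45²·2681/150 = 37.579

t(2,1)=1.340 V=37.579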